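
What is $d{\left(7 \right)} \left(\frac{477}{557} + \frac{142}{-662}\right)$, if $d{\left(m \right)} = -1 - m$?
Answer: $- \frac{946720}{184367} \approx -5.135$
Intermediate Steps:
$d{\left(7 \right)} \left(\frac{477}{557} + \frac{142}{-662}\right) = \left(-1 - 7\right) \left(\frac{477}{557} + \frac{142}{-662}\right) = \left(-1 - 7\right) \left(477 \cdot \frac{1}{557} + 142 \left(- \frac{1}{662}\right)\right) = - 8 \left(\frac{477}{557} - \frac{71}{331}\right) = \left(-8\right) \frac{118340}{184367} = - \frac{946720}{184367}$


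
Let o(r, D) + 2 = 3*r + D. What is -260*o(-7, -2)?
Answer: 6500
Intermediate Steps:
o(r, D) = -2 + D + 3*r (o(r, D) = -2 + (3*r + D) = -2 + (D + 3*r) = -2 + D + 3*r)
-260*o(-7, -2) = -260*(-2 - 2 + 3*(-7)) = -260*(-2 - 2 - 21) = -260*(-25) = 6500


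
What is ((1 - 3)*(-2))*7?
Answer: 28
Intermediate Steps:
((1 - 3)*(-2))*7 = -2*(-2)*7 = 4*7 = 28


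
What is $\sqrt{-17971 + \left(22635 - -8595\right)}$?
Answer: $\sqrt{13259} \approx 115.15$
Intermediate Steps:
$\sqrt{-17971 + \left(22635 - -8595\right)} = \sqrt{-17971 + \left(22635 + 8595\right)} = \sqrt{-17971 + 31230} = \sqrt{13259}$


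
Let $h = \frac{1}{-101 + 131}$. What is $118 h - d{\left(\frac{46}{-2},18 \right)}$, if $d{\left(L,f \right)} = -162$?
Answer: $\frac{2489}{15} \approx 165.93$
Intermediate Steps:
$h = \frac{1}{30} \approx 0.033333$
$118 h - d{\left(\frac{46}{-2},18 \right)} = 118 \cdot \frac{1}{30} - -162 = \frac{59}{15} + 162 = \frac{2489}{15}$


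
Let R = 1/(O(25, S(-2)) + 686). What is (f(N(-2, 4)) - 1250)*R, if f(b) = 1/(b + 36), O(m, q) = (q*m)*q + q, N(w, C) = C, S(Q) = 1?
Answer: -49999/28480 ≈ -1.7556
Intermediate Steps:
O(m, q) = q + m*q² (O(m, q) = (m*q)*q + q = m*q² + q = q + m*q²)
f(b) = 1/(36 + b)
R = 1/712 (R = 1/(1*(1 + 25*1) + 686) = 1/(1*(1 + 25) + 686) = 1/(1*26 + 686) = 1/(26 + 686) = 1/712 ≈ 0.0014045)
(f(N(-2, 4)) - 1250)*R = (1/(36 + 4) - 1250)*(1/712) = (1/40 - 1250)*(1/712) = -49999/40*1/712 = -49999/28480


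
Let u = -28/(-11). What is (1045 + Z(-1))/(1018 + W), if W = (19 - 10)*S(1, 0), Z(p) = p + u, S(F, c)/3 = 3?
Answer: 11512/12089 ≈ 0.95227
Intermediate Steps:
u = 28/11 (u = -28*(-1/11) = 28/11 ≈ 2.5455)
S(F, c) = 9 (S(F, c) = 3*3 = 9)
Z(p) = 28/11 + p (Z(p) = p + 28/11 = 28/11 + p)
W = 81 (W = (19 - 10)*9 = 9*9 = 81)
(1045 + Z(-1))/(1018 + W) = (1045 + (28/11 - 1))/(1018 + 81) = (1045 + 17/11)/1099 = (1/1099)*(11512/11) = 11512/12089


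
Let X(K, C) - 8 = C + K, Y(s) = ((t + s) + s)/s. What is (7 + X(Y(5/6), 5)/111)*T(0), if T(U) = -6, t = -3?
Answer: -7884/185 ≈ -42.616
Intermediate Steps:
Y(s) = (-3 + 2*s)/s (Y(s) = ((-3 + s) + s)/s = (-3 + 2*s)/s)
X(K, C) = 8 + C + K (X(K, C) = 8 + (C + K) = 8 + C + K)
(7 + X(Y(5/6), 5)/111)*T(0) = (7 + (8 + 5 + (2 - 3/(5/6)))/111)*(-6) = (7 + (8 + 5 + (2 - 3/(5*(1/6))))*(1/111))*(-6) = (7 + (8 + 5 + (2 - 3/5/6))*(1/111))*(-6) = (7 + (8 + 5 + (2 - 3*6/5))*(1/111))*(-6) = (7 + (8 + 5 + (2 - 18/5))*(1/111))*(-6) = (7 + (8 + 5 - 8/5)*(1/111))*(-6) = (7 + (57/5)*(1/111))*(-6) = (7 + 19/185)*(-6) = (1314/185)*(-6) = -7884/185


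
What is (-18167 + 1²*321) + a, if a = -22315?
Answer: -40161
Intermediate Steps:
(-18167 + 1²*321) + a = (-18167 + 1²*321) - 22315 = (-18167 + 1*321) - 22315 = (-18167 + 321) - 22315 = -17846 - 22315 = -40161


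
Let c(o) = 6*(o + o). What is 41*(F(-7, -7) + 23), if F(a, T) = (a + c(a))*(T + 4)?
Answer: 12136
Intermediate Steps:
c(o) = 12*o (c(o) = 6*(2*o) = 12*o)
F(a, T) = 13*a*(4 + T) (F(a, T) = (a + 12*a)*(T + 4) = (13*a)*(4 + T) = 13*a*(4 + T))
41*(F(-7, -7) + 23) = 41*(13*(-7)*(4 - 7) + 23) = 41*(13*(-7)*(-3) + 23) = 41*(273 + 23) = 41*296 = 12136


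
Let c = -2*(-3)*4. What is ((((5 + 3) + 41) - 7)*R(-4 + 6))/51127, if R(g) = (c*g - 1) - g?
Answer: 1890/51127 ≈ 0.036967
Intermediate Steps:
c = 24 (c = 6*4 = 24)
R(g) = -1 + 23*g (R(g) = (24*g - 1) - g = (-1 + 24*g) - g = -1 + 23*g)
((((5 + 3) + 41) - 7)*R(-4 + 6))/51127 = ((((5 + 3) + 41) - 7)*(-1 + 23*(-4 + 6)))/51127 = (((8 + 41) - 7)*(-1 + 23*2))*(1/51127) = ((49 - 7)*(-1 + 46))*(1/51127) = (42*45)*(1/51127) = 1890*(1/51127) = 1890/51127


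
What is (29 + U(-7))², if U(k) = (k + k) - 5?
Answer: 100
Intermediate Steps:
U(k) = -5 + 2*k (U(k) = 2*k - 5 = -5 + 2*k)
(29 + U(-7))² = (29 + (-5 + 2*(-7)))² = (29 + (-5 - 14))² = (29 - 19)² = 10² = 100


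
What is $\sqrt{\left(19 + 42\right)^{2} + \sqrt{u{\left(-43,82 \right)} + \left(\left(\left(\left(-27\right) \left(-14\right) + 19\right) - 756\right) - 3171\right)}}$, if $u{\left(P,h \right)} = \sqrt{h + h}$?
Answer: $\sqrt{3721 + i \sqrt{2} \sqrt{1765 - \sqrt{41}}} \approx 61.002 + 0.4861 i$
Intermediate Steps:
$u{\left(P,h \right)} = \sqrt{2} \sqrt{h}$ ($u{\left(P,h \right)} = \sqrt{2 h} = \sqrt{2} \sqrt{h}$)
$\sqrt{\left(19 + 42\right)^{2} + \sqrt{u{\left(-43,82 \right)} + \left(\left(\left(\left(-27\right) \left(-14\right) + 19\right) - 756\right) - 3171\right)}} = \sqrt{\left(19 + 42\right)^{2} + \sqrt{\sqrt{2} \sqrt{82} + \left(\left(\left(\left(-27\right) \left(-14\right) + 19\right) - 756\right) - 3171\right)}} = \sqrt{61^{2} + \sqrt{2 \sqrt{41} + \left(\left(\left(378 + 19\right) - 756\right) - 3171\right)}} = \sqrt{3721 + \sqrt{2 \sqrt{41} + \left(\left(397 - 756\right) - 3171\right)}} = \sqrt{3721 + \sqrt{2 \sqrt{41} - 3530}} = \sqrt{3721 + \sqrt{-3530 + 2 \sqrt{41}}}$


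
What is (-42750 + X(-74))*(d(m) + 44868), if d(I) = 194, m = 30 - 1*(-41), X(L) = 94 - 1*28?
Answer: -1923426408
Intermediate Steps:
X(L) = 66 (X(L) = 94 - 28 = 66)
m = 71 (m = 30 + 41 = 71)
(-42750 + X(-74))*(d(m) + 44868) = (-42750 + 66)*(194 + 44868) = -42684*45062 = -1923426408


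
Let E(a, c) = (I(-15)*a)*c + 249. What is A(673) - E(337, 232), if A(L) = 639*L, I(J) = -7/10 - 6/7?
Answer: 19303958/35 ≈ 5.5154e+5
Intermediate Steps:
I(J) = -109/70 (I(J) = -7*⅒ - 6*⅐ = -7/10 - 6/7 = -109/70)
E(a, c) = 249 - 109*a*c/70 (E(a, c) = (-109*a/70)*c + 249 = -109*a*c/70 + 249 = 249 - 109*a*c/70)
A(673) - E(337, 232) = 639*673 - (249 - 109/70*337*232) = 430047 - (249 - 4261028/35) = 430047 - 1*(-4252313/35) = 430047 + 4252313/35 = 19303958/35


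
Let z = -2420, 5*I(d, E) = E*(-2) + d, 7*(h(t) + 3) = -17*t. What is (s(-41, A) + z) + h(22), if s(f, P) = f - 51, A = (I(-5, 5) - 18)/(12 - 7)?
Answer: -17979/7 ≈ -2568.4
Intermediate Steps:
h(t) = -3 - 17*t/7 (h(t) = -3 + (-17*t)/7 = -3 - 17*t/7)
I(d, E) = -2*E/5 + d/5 (I(d, E) = (E*(-2) + d)/5 = (-2*E + d)/5 = (d - 2*E)/5 = -2*E/5 + d/5)
A = -21/5 (A = ((-⅖*5 + (⅕)*(-5)) - 18)/(12 - 7) = ((-2 - 1) - 18)/5 = (-3 - 18)*(⅕) = -21*⅕ = -21/5 ≈ -4.2000)
s(f, P) = -51 + f
(s(-41, A) + z) + h(22) = ((-51 - 41) - 2420) + (-3 - 17/7*22) = (-92 - 2420) + (-3 - 374/7) = -2512 - 395/7 = -17979/7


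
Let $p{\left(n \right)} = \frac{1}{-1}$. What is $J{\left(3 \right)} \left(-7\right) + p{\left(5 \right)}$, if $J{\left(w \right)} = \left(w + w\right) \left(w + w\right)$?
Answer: $-253$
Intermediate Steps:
$J{\left(w \right)} = 4 w^{2}$ ($J{\left(w \right)} = 2 w 2 w = 4 w^{2}$)
$p{\left(n \right)} = -1$
$J{\left(3 \right)} \left(-7\right) + p{\left(5 \right)} = 4 \cdot 3^{2} \left(-7\right) - 1 = 4 \cdot 9 \left(-7\right) - 1 = 36 \left(-7\right) - 1 = -252 - 1 = -253$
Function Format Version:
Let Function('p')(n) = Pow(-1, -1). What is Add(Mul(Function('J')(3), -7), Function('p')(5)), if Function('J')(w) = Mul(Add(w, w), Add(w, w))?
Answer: -253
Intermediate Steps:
Function('J')(w) = Mul(4, Pow(w, 2)) (Function('J')(w) = Mul(Mul(2, w), Mul(2, w)) = Mul(4, Pow(w, 2)))
Function('p')(n) = -1
Add(Mul(Function('J')(3), -7), Function('p')(5)) = Add(Mul(Mul(4, Pow(3, 2)), -7), -1) = Add(Mul(Mul(4, 9), -7), -1) = Add(Mul(36, -7), -1) = Add(-252, -1) = -253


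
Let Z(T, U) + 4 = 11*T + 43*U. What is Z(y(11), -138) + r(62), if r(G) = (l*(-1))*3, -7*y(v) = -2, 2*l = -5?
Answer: -82983/14 ≈ -5927.4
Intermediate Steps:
l = -5/2 (l = (½)*(-5) = -5/2 ≈ -2.5000)
y(v) = 2/7 (y(v) = -⅐*(-2) = 2/7)
Z(T, U) = -4 + 11*T + 43*U (Z(T, U) = -4 + (11*T + 43*U) = -4 + 11*T + 43*U)
r(G) = 15/2 (r(G) = -5/2*(-1)*3 = (5/2)*3 = 15/2)
Z(y(11), -138) + r(62) = (-4 + 11*(2/7) + 43*(-138)) + 15/2 = (-4 + 22/7 - 5934) + 15/2 = -41544/7 + 15/2 = -82983/14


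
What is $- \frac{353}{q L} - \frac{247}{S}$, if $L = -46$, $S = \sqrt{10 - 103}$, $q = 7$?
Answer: $\frac{353}{322} + \frac{247 i \sqrt{93}}{93} \approx 1.0963 + 25.613 i$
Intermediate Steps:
$S = i \sqrt{93}$ ($S = \sqrt{-93} = i \sqrt{93} \approx 9.6436 i$)
$- \frac{353}{q L} - \frac{247}{S} = - \frac{353}{7 \left(-46\right)} - \frac{247}{i \sqrt{93}} = - \frac{353}{-322} - 247 \left(- \frac{i \sqrt{93}}{93}\right) = \left(-353\right) \left(- \frac{1}{322}\right) + \frac{247 i \sqrt{93}}{93} = \frac{353}{322} + \frac{247 i \sqrt{93}}{93}$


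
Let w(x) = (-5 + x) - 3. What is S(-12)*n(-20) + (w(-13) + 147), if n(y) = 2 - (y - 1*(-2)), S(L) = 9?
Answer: 306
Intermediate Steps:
w(x) = -8 + x
n(y) = -y (n(y) = 2 - (y + 2) = 2 - (2 + y) = 2 + (-2 - y) = -y)
S(-12)*n(-20) + (w(-13) + 147) = 9*(-1*(-20)) + ((-8 - 13) + 147) = 9*20 + (-21 + 147) = 180 + 126 = 306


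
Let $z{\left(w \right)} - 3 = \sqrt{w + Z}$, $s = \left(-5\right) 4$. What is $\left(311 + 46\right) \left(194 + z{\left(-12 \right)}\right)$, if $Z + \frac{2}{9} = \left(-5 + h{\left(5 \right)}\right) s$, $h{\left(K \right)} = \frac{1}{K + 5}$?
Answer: $70329 + 238 \sqrt{193} \approx 73635.0$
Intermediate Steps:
$s = -20$
$h{\left(K \right)} = \frac{1}{5 + K}$
$Z = \frac{880}{9}$ ($Z = - \frac{2}{9} + \left(-5 + \frac{1}{5 + 5}\right) \left(-20\right) = - \frac{2}{9} + \left(-5 + \frac{1}{10}\right) \left(-20\right) = - \frac{2}{9} - -98 = - \frac{2}{9} + 98 = \frac{880}{9} \approx 97.778$)
$z{\left(w \right)} = 3 + \sqrt{\frac{880}{9} + w}$ ($z{\left(w \right)} = 3 + \sqrt{w + \frac{880}{9}} = 3 + \sqrt{\frac{880}{9} + w}$)
$\left(311 + 46\right) \left(194 + z{\left(-12 \right)}\right) = \left(311 + 46\right) \left(194 + \left(3 + \frac{\sqrt{880 + 9 \left(-12\right)}}{3}\right)\right) = 357 \left(194 + \left(3 + \frac{\sqrt{880 - 108}}{3}\right)\right) = 357 \left(194 + \left(3 + \frac{\sqrt{772}}{3}\right)\right) = 357 \left(194 + \left(3 + \frac{2 \sqrt{193}}{3}\right)\right) = 357 \left(197 + \frac{2 \sqrt{193}}{3}\right) = 70329 + 238 \sqrt{193}$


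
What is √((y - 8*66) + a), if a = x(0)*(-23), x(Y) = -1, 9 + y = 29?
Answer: I*√485 ≈ 22.023*I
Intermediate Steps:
y = 20 (y = -9 + 29 = 20)
a = 23 (a = -1*(-23) = 23)
√((y - 8*66) + a) = √((20 - 8*66) + 23) = √((20 - 528) + 23) = √(-508 + 23) = √(-485) = I*√485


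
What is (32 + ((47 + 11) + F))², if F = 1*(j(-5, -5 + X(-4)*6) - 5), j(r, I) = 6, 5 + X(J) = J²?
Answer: 8281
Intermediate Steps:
X(J) = -5 + J²
F = 1 (F = 1*(6 - 5) = 1*1 = 1)
(32 + ((47 + 11) + F))² = (32 + ((47 + 11) + 1))² = (32 + (58 + 1))² = (32 + 59)² = 91² = 8281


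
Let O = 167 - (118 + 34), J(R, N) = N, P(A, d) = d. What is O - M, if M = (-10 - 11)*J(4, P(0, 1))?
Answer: 36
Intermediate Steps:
O = 15 (O = 167 - 1*152 = 167 - 152 = 15)
M = -21 (M = (-10 - 11)*1 = -21*1 = -21)
O - M = 15 - 1*(-21) = 15 + 21 = 36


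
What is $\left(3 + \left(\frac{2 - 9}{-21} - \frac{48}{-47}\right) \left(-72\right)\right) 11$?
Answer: $- \frac{48873}{47} \approx -1039.9$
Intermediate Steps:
$\left(3 + \left(\frac{2 - 9}{-21} - \frac{48}{-47}\right) \left(-72\right)\right) 11 = \left(3 + \left(\left(2 - 9\right) \left(- \frac{1}{21}\right) - - \frac{48}{47}\right) \left(-72\right)\right) 11 = \left(3 + \left(\left(-7\right) \left(- \frac{1}{21}\right) + \frac{48}{47}\right) \left(-72\right)\right) 11 = \left(3 + \left(\frac{1}{3} + \frac{48}{47}\right) \left(-72\right)\right) 11 = \left(3 + \frac{191}{141} \left(-72\right)\right) 11 = \left(3 - \frac{4584}{47}\right) 11 = \left(- \frac{4443}{47}\right) 11 = - \frac{48873}{47}$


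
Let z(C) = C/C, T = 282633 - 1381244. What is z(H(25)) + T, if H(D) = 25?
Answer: -1098610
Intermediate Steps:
T = -1098611
z(C) = 1
z(H(25)) + T = 1 - 1098611 = -1098610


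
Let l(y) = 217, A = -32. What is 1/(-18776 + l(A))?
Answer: -1/18559 ≈ -5.3882e-5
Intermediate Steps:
1/(-18776 + l(A)) = 1/(-18776 + 217) = 1/(-18559) = -1/18559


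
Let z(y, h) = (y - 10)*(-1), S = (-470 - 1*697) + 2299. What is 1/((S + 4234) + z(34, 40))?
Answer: 1/5342 ≈ 0.00018720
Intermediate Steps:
S = 1132 (S = (-470 - 697) + 2299 = -1167 + 2299 = 1132)
z(y, h) = 10 - y (z(y, h) = (-10 + y)*(-1) = 10 - y)
1/((S + 4234) + z(34, 40)) = 1/((1132 + 4234) + (10 - 1*34)) = 1/(5366 + (10 - 34)) = 1/(5366 - 24) = 1/5342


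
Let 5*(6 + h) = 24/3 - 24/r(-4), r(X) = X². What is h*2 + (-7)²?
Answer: 198/5 ≈ 39.600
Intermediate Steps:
h = -47/10 (h = -6 + (24/3 - 24/((-4)²))/5 = -6 + (24*(⅓) - 24/16)/5 = -6 + (8 - 24*1/16)/5 = -6 + (8 - 3/2)/5 = -6 + (⅕)*(13/2) = -6 + 13/10 = -47/10 ≈ -4.7000)
h*2 + (-7)² = -47/10*2 + (-7)² = -47/5 + 49 = 198/5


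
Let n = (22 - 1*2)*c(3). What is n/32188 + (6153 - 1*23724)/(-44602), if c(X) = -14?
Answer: 138271697/358912294 ≈ 0.38525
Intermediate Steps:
n = -280 (n = (22 - 1*2)*(-14) = (22 - 2)*(-14) = 20*(-14) = -280)
n/32188 + (6153 - 1*23724)/(-44602) = -280/32188 + (6153 - 1*23724)/(-44602) = -280*1/32188 + (6153 - 23724)*(-1/44602) = -70/8047 - 17571*(-1/44602) = -70/8047 + 17571/44602 = 138271697/358912294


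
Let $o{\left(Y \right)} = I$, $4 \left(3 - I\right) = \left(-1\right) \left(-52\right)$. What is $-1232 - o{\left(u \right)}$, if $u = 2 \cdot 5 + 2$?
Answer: $-1222$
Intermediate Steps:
$I = -10$ ($I = 3 - \frac{\left(-1\right) \left(-52\right)}{4} = 3 - 13 = -10$)
$u = 12$ ($u = 10 + 2 = 12$)
$o{\left(Y \right)} = -10$
$-1232 - o{\left(u \right)} = -1232 - -10 = -1232 + 10 = -1222$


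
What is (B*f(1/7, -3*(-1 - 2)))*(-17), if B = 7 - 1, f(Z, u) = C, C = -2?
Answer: 204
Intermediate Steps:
f(Z, u) = -2
B = 6
(B*f(1/7, -3*(-1 - 2)))*(-17) = (6*(-2))*(-17) = -12*(-17) = 204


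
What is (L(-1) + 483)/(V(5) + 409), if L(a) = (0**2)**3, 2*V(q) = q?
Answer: 966/823 ≈ 1.1738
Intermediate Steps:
V(q) = q/2
L(a) = 0 (L(a) = 0**3 = 0)
(L(-1) + 483)/(V(5) + 409) = (0 + 483)/((1/2)*5 + 409) = 483/(5/2 + 409) = 483/(823/2) = 483*(2/823) = 966/823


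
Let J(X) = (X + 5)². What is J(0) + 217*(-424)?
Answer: -91983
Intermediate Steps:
J(X) = (5 + X)²
J(0) + 217*(-424) = (5 + 0)² + 217*(-424) = 5² - 92008 = 25 - 92008 = -91983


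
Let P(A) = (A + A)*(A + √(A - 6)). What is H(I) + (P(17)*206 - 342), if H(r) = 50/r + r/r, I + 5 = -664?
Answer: 79428313/669 + 7004*√11 ≈ 1.4196e+5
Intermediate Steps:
P(A) = 2*A*(A + √(-6 + A)) (P(A) = (2*A)*(A + √(-6 + A)) = 2*A*(A + √(-6 + A)))
I = -669 (I = -5 - 664 = -669)
H(r) = 1 + 50/r (H(r) = 50/r + 1 = 1 + 50/r)
H(I) + (P(17)*206 - 342) = (50 - 669)/(-669) + ((2*17*(17 + √(-6 + 17)))*206 - 342) = -1/669*(-619) + ((2*17*(17 + √11))*206 - 342) = 619/669 + ((578 + 34*√11)*206 - 342) = 619/669 + ((119068 + 7004*√11) - 342) = 619/669 + (118726 + 7004*√11) = 79428313/669 + 7004*√11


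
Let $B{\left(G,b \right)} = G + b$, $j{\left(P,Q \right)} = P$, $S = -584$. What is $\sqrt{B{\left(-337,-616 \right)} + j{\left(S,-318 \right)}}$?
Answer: $i \sqrt{1537} \approx 39.205 i$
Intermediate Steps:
$\sqrt{B{\left(-337,-616 \right)} + j{\left(S,-318 \right)}} = \sqrt{\left(-337 - 616\right) - 584} = \sqrt{-953 - 584} = \sqrt{-1537} = i \sqrt{1537}$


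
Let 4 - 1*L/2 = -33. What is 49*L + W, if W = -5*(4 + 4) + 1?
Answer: 3587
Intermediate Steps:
L = 74 (L = 8 - 2*(-33) = 8 + 66 = 74)
W = -39 (W = -5*8 + 1 = -40 + 1 = -39)
49*L + W = 49*74 - 39 = 3626 - 39 = 3587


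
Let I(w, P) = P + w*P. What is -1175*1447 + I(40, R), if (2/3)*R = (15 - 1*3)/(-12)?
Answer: -3400573/2 ≈ -1.7003e+6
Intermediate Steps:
R = -3/2 (R = 3*((15 - 1*3)/(-12))/2 = 3*((15 - 3)*(-1/12))/2 = 3*(12*(-1/12))/2 = (3/2)*(-1) = -3/2 ≈ -1.5000)
I(w, P) = P + P*w
-1175*1447 + I(40, R) = -1175*1447 - 3*(1 + 40)/2 = -1700225 - 3/2*41 = -1700225 - 123/2 = -3400573/2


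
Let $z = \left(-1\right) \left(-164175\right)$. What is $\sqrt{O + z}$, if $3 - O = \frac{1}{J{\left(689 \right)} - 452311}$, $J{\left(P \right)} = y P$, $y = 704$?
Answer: $\frac{\sqrt{176037401901705}}{32745} \approx 405.19$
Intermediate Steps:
$J{\left(P \right)} = 704 P$
$O = \frac{98234}{32745}$ ($O = 3 - \frac{1}{704 \cdot 689 - 452311} = 3 - \frac{1}{485056 - 452311} = 3 - \frac{1}{32745} = \frac{98234}{32745} \approx 3.0$)
$z = 164175$
$\sqrt{O + z} = \sqrt{\frac{98234}{32745} + 164175} = \sqrt{\frac{5376008609}{32745}} = \frac{\sqrt{176037401901705}}{32745}$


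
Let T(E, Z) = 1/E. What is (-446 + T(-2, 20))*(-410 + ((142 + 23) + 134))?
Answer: 99123/2 ≈ 49562.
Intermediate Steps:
(-446 + T(-2, 20))*(-410 + ((142 + 23) + 134)) = (-446 + 1/(-2))*(-410 + ((142 + 23) + 134)) = (-446 - ½)*(-410 + (165 + 134)) = -893*(-410 + 299)/2 = -893/2*(-111) = 99123/2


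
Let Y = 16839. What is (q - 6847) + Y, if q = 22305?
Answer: 32297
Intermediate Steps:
(q - 6847) + Y = (22305 - 6847) + 16839 = 15458 + 16839 = 32297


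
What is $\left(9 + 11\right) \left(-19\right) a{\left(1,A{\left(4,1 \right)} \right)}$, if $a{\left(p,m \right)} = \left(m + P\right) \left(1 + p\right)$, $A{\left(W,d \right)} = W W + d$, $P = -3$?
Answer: $-10640$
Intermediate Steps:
$A{\left(W,d \right)} = d + W^{2}$ ($A{\left(W,d \right)} = W^{2} + d = d + W^{2}$)
$a{\left(p,m \right)} = \left(1 + p\right) \left(-3 + m\right)$ ($a{\left(p,m \right)} = \left(m - 3\right) \left(1 + p\right) = \left(-3 + m\right) \left(1 + p\right) = \left(1 + p\right) \left(-3 + m\right)$)
$\left(9 + 11\right) \left(-19\right) a{\left(1,A{\left(4,1 \right)} \right)} = \left(9 + 11\right) \left(-19\right) \left(-3 + \left(1 + 4^{2}\right) - 3 + \left(1 + 4^{2}\right) 1\right) = 20 \left(-19\right) \left(-3 + \left(1 + 16\right) - 3 + \left(1 + 16\right) 1\right) = - 380 \left(-3 + 17 - 3 + 17 \cdot 1\right) = - 380 \left(-3 + 17 - 3 + 17\right) = \left(-380\right) 28 = -10640$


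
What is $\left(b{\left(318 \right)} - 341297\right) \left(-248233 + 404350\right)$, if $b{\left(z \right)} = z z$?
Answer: $-37495088241$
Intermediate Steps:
$b{\left(z \right)} = z^{2}$
$\left(b{\left(318 \right)} - 341297\right) \left(-248233 + 404350\right) = \left(318^{2} - 341297\right) \left(-248233 + 404350\right) = \left(101124 - 341297\right) 156117 = \left(-240173\right) 156117 = -37495088241$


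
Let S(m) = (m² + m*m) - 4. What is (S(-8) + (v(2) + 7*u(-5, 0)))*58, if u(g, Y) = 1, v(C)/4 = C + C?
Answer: 8526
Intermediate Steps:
v(C) = 8*C (v(C) = 4*(C + C) = 4*(2*C) = 8*C)
S(m) = -4 + 2*m² (S(m) = (m² + m²) - 4 = 2*m² - 4 = -4 + 2*m²)
(S(-8) + (v(2) + 7*u(-5, 0)))*58 = ((-4 + 2*(-8)²) + (8*2 + 7*1))*58 = ((-4 + 2*64) + (16 + 7))*58 = ((-4 + 128) + 23)*58 = (124 + 23)*58 = 147*58 = 8526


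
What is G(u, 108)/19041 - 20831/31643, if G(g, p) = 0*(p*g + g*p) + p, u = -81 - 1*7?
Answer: -131075209/200838121 ≈ -0.65264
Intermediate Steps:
u = -88 (u = -81 - 7 = -88)
G(g, p) = p (G(g, p) = 0*(g*p + g*p) + p = 0*(2*g*p) + p = 0 + p = p)
G(u, 108)/19041 - 20831/31643 = 108/19041 - 20831/31643 = 108*(1/19041) - 20831*1/31643 = 36/6347 - 20831/31643 = -131075209/200838121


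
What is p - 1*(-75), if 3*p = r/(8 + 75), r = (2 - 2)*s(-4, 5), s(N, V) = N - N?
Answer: 75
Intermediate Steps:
s(N, V) = 0
r = 0 (r = (2 - 2)*0 = 0*0 = 0)
p = 0 (p = (0/(8 + 75))/3 = (0/83)/3 = (0*(1/83))/3 = (⅓)*0 = 0)
p - 1*(-75) = 0 - 1*(-75) = 0 + 75 = 75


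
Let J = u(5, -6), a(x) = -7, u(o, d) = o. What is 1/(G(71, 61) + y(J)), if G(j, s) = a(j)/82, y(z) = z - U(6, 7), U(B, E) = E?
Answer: -82/171 ≈ -0.47953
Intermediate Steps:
J = 5
y(z) = -7 + z (y(z) = z - 1*7 = z - 7 = -7 + z)
G(j, s) = -7/82
1/(G(71, 61) + y(J)) = 1/(-7/82 + (-7 + 5)) = 1/(-7/82 - 2) = 1/(-171/82) = -82/171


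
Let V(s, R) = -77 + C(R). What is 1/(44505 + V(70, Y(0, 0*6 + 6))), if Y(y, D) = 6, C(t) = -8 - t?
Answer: 1/44414 ≈ 2.2515e-5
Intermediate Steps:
V(s, R) = -85 - R (V(s, R) = -77 + (-8 - R) = -85 - R)
1/(44505 + V(70, Y(0, 0*6 + 6))) = 1/(44505 + (-85 - 1*6)) = 1/(44505 + (-85 - 6)) = 1/(44505 - 91) = 1/44414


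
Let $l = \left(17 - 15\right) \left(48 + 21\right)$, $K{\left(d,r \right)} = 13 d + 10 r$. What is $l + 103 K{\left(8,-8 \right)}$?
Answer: $2610$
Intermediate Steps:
$K{\left(d,r \right)} = 10 r + 13 d$
$l = 138$ ($l = 2 \cdot 69 = 138$)
$l + 103 K{\left(8,-8 \right)} = 138 + 103 \left(10 \left(-8\right) + 13 \cdot 8\right) = 138 + 103 \left(-80 + 104\right) = 138 + 103 \cdot 24 = 138 + 2472 = 2610$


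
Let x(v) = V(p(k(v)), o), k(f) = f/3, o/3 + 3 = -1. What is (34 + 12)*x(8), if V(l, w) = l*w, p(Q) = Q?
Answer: -1472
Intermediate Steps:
o = -12 (o = -9 + 3*(-1) = -9 - 3 = -12)
k(f) = f/3 (k(f) = f*(1/3) = f/3)
x(v) = -4*v (x(v) = (v/3)*(-12) = -4*v)
(34 + 12)*x(8) = (34 + 12)*(-4*8) = 46*(-32) = -1472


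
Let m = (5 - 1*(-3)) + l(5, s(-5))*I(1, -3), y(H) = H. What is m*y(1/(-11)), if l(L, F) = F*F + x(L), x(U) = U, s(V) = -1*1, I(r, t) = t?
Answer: 10/11 ≈ 0.90909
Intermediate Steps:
s(V) = -1
l(L, F) = L + F² (l(L, F) = F*F + L = F² + L = L + F²)
m = -10 (m = (5 - 1*(-3)) + (5 + (-1)²)*(-3) = (5 + 3) + (5 + 1)*(-3) = 8 + 6*(-3) = 8 - 18 = -10)
m*y(1/(-11)) = -10/(-11) = -10*(-1/11) = 10/11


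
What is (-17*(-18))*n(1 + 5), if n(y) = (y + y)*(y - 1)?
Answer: 18360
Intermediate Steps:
n(y) = 2*y*(-1 + y) (n(y) = (2*y)*(-1 + y) = 2*y*(-1 + y))
(-17*(-18))*n(1 + 5) = (-17*(-18))*(2*(1 + 5)*(-1 + (1 + 5))) = 306*(2*6*(-1 + 6)) = 306*(2*6*5) = 306*60 = 18360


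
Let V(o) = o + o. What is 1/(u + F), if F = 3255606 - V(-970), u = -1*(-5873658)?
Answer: 1/9131204 ≈ 1.0951e-7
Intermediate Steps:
V(o) = 2*o
u = 5873658
F = 3257546 (F = 3255606 - 2*(-970) = 3255606 - 1*(-1940) = 3255606 + 1940 = 3257546)
1/(u + F) = 1/(5873658 + 3257546) = 1/9131204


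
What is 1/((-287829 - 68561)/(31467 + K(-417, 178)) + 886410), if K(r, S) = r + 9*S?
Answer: 16326/14471351465 ≈ 1.1282e-6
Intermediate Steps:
1/((-287829 - 68561)/(31467 + K(-417, 178)) + 886410) = 1/((-287829 - 68561)/(31467 + (-417 + 9*178)) + 886410) = 1/(-356390/(31467 + (-417 + 1602)) + 886410) = 1/(-356390/(31467 + 1185) + 886410) = 1/(-356390/32652 + 886410) = 1/(-356390*1/32652 + 886410) = 1/(-178195/16326 + 886410) = 1/(14471351465/16326) = 16326/14471351465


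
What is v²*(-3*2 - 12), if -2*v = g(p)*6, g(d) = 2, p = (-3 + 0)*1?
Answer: -648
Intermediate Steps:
p = -3 (p = -3*1 = -3)
v = -6 ≈ -6.0000
v²*(-3*2 - 12) = (-6)²*(-3*2 - 12) = 36*(-6 - 12) = 36*(-18) = -648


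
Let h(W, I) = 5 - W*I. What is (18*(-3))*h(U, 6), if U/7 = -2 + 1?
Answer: -2538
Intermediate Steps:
U = -7 (U = 7*(-2 + 1) = 7*(-1) = -7)
h(W, I) = 5 - I*W
(18*(-3))*h(U, 6) = (18*(-3))*(5 - 1*6*(-7)) = -54*(5 + 42) = -54*47 = -2538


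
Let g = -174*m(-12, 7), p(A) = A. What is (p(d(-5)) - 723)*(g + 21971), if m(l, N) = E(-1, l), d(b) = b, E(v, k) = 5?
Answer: -15361528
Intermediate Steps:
m(l, N) = 5
g = -870 (g = -174*5 = -870)
(p(d(-5)) - 723)*(g + 21971) = (-5 - 723)*(-870 + 21971) = -728*21101 = -15361528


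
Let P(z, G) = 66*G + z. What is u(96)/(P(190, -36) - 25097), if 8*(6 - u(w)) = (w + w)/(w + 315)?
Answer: -814/3737771 ≈ -0.00021778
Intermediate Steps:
P(z, G) = z + 66*G
u(w) = 6 - w/(4*(315 + w)) (u(w) = 6 - (w + w)/(8*(w + 315)) = 6 - 2*w/(8*(315 + w)) = 6 - w/(4*(315 + w)))
u(96)/(P(190, -36) - 25097) = ((7560 + 23*96)/(4*(315 + 96)))/((190 + 66*(-36)) - 25097) = ((¼)*(7560 + 2208)/411)/((190 - 2376) - 25097) = ((¼)*(1/411)*9768)/(-2186 - 25097) = (814/137)/(-27283) = (814/137)*(-1/27283) = -814/3737771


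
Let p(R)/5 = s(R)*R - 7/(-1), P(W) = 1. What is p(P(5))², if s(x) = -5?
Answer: 100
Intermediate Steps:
p(R) = 35 - 25*R (p(R) = 5*(-5*R - 7/(-1)) = 5*(-5*R - 7*(-1)) = 5*(-5*R + 7) = 5*(7 - 5*R) = 35 - 25*R)
p(P(5))² = (35 - 25*1)² = (35 - 25)² = 10² = 100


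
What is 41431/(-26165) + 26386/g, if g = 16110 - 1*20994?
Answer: -446369347/63894930 ≈ -6.9860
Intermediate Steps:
g = -4884 (g = 16110 - 20994 = -4884)
41431/(-26165) + 26386/g = 41431/(-26165) + 26386/(-4884) = 41431*(-1/26165) + 26386*(-1/4884) = -41431/26165 - 13193/2442 = -446369347/63894930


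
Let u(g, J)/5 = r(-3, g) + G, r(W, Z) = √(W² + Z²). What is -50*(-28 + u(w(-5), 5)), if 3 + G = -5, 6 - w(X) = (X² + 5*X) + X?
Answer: 3400 - 250*√130 ≈ 549.56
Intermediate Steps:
w(X) = 6 - X² - 6*X (w(X) = 6 - ((X² + 5*X) + X) = 6 - (X² + 6*X) = 6 + (-X² - 6*X) = 6 - X² - 6*X)
G = -8 (G = -3 - 5 = -8)
u(g, J) = -40 + 5*√(9 + g²) (u(g, J) = 5*(√((-3)² + g²) - 8) = 5*(√(9 + g²) - 8) = 5*(-8 + √(9 + g²)) = -40 + 5*√(9 + g²))
-50*(-28 + u(w(-5), 5)) = -50*(-28 + (-40 + 5*√(9 + (6 - 1*(-5)² - 6*(-5))²))) = -50*(-28 + (-40 + 5*√(9 + (6 - 1*25 + 30)²))) = -50*(-28 + (-40 + 5*√(9 + (6 - 25 + 30)²))) = -50*(-28 + (-40 + 5*√(9 + 11²))) = -50*(-28 + (-40 + 5*√(9 + 121))) = -50*(-28 + (-40 + 5*√130)) = -50*(-68 + 5*√130) = 3400 - 250*√130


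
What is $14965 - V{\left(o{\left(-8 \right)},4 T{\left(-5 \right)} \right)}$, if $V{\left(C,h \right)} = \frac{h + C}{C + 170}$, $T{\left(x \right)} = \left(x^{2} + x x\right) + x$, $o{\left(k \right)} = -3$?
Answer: $\frac{2498978}{167} \approx 14964.0$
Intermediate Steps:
$T{\left(x \right)} = x + 2 x^{2}$ ($T{\left(x \right)} = \left(x^{2} + x^{2}\right) + x = 2 x^{2} + x = x + 2 x^{2}$)
$V{\left(C,h \right)} = \frac{C + h}{170 + C}$
$14965 - V{\left(o{\left(-8 \right)},4 T{\left(-5 \right)} \right)} = 14965 - \frac{-3 + 4 \left(- 5 \left(1 + 2 \left(-5\right)\right)\right)}{170 - 3} = 14965 - \frac{-3 + 4 \left(- 5 \left(1 - 10\right)\right)}{167} = 14965 - \frac{-3 + 4 \left(\left(-5\right) \left(-9\right)\right)}{167} = 14965 - \frac{-3 + 4 \cdot 45}{167} = 14965 - \frac{-3 + 180}{167} = 14965 - \frac{1}{167} \cdot 177 = 14965 - \frac{177}{167} = \frac{2498978}{167}$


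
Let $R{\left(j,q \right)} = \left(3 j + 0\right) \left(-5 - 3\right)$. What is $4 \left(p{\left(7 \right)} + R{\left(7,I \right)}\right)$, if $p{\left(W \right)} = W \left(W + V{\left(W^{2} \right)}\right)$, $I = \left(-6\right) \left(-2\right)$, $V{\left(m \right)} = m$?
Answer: $896$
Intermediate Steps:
$I = 12$
$p{\left(W \right)} = W \left(W + W^{2}\right)$
$R{\left(j,q \right)} = - 24 j$ ($R{\left(j,q \right)} = 3 j \left(-8\right) = - 24 j$)
$4 \left(p{\left(7 \right)} + R{\left(7,I \right)}\right) = 4 \left(7^{2} \left(1 + 7\right) - 168\right) = 4 \left(49 \cdot 8 - 168\right) = 4 \left(392 - 168\right) = 4 \cdot 224 = 896$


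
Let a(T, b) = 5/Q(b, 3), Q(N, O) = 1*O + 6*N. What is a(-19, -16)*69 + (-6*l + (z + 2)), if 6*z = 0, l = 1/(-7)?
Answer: -185/217 ≈ -0.85253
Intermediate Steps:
l = -1/7 ≈ -0.14286
z = 0 (z = (1/6)*0 = 0)
Q(N, O) = O + 6*N
a(T, b) = 5/(3 + 6*b)
a(-19, -16)*69 + (-6*l + (z + 2)) = (5/(3*(1 + 2*(-16))))*69 + (-6*(-1/7) + (0 + 2)) = (5/(3*(1 - 32)))*69 + (6/7 + 2) = ((5/3)/(-31))*69 + 20/7 = ((5/3)*(-1/31))*69 + 20/7 = -5/93*69 + 20/7 = -115/31 + 20/7 = -185/217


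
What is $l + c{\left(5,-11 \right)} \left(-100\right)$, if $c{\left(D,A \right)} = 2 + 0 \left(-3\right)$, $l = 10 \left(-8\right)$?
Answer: $-280$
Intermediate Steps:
$l = -80$
$c{\left(D,A \right)} = 2$ ($c{\left(D,A \right)} = 2 + 0 = 2$)
$l + c{\left(5,-11 \right)} \left(-100\right) = -80 + 2 \left(-100\right) = -80 - 200 = -280$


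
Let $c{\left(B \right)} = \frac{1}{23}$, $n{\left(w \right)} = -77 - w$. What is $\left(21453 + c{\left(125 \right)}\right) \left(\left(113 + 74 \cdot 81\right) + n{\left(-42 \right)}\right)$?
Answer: $130262880$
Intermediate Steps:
$c{\left(B \right)} = \frac{1}{23}$
$\left(21453 + c{\left(125 \right)}\right) \left(\left(113 + 74 \cdot 81\right) + n{\left(-42 \right)}\right) = \left(21453 + \frac{1}{23}\right) \left(\left(113 + 74 \cdot 81\right) - 35\right) = \frac{493420 \left(\left(113 + 5994\right) + \left(-77 + 42\right)\right)}{23} = \frac{493420 \left(6107 - 35\right)}{23} = \frac{493420}{23} \cdot 6072 = 130262880$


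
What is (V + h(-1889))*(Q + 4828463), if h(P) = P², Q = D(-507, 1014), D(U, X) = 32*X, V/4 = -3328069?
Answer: -47364498043005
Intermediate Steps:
V = -13312276 (V = 4*(-3328069) = -13312276)
Q = 32448 (Q = 32*1014 = 32448)
(V + h(-1889))*(Q + 4828463) = (-13312276 + (-1889)²)*(32448 + 4828463) = (-13312276 + 3568321)*4860911 = -9743955*4860911 = -47364498043005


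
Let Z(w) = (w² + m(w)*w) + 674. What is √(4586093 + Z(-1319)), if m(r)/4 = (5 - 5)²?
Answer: 16*√24713 ≈ 2515.3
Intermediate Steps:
m(r) = 0 (m(r) = 4*(5 - 5)² = 4*0² = 4*0 = 0)
Z(w) = 674 + w² (Z(w) = (w² + 0*w) + 674 = (w² + 0) + 674 = w² + 674 = 674 + w²)
√(4586093 + Z(-1319)) = √(4586093 + (674 + (-1319)²)) = √(4586093 + (674 + 1739761)) = √(4586093 + 1740435) = √6326528 = 16*√24713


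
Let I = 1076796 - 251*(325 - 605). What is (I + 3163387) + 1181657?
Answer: 5492120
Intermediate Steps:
I = 1147076 (I = 1076796 - 251*(-280) = 1076796 + 70280 = 1147076)
(I + 3163387) + 1181657 = (1147076 + 3163387) + 1181657 = 4310463 + 1181657 = 5492120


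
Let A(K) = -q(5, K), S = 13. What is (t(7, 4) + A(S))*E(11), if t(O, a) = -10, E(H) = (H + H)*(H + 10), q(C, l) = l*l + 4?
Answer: -84546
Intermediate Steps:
q(C, l) = 4 + l² (q(C, l) = l² + 4 = 4 + l²)
E(H) = 2*H*(10 + H) (E(H) = (2*H)*(10 + H) = 2*H*(10 + H))
A(K) = -4 - K² (A(K) = -(4 + K²) = -4 - K²)
(t(7, 4) + A(S))*E(11) = (-10 + (-4 - 1*13²))*(2*11*(10 + 11)) = (-10 + (-4 - 1*169))*(2*11*21) = (-10 + (-4 - 169))*462 = (-10 - 173)*462 = -183*462 = -84546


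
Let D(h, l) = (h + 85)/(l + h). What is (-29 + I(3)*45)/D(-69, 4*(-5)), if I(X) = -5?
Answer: 11303/8 ≈ 1412.9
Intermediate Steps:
D(h, l) = (85 + h)/(h + l)
(-29 + I(3)*45)/D(-69, 4*(-5)) = (-29 - 5*45)/(((85 - 69)/(-69 + 4*(-5)))) = (-29 - 225)/((16/(-69 - 20))) = -254/(16/(-89)) = -254/((-1/89*16)) = -254/(-16/89) = -254*(-89/16) = 11303/8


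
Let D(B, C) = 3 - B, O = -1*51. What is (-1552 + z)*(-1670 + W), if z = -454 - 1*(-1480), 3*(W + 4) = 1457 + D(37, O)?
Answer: 1893074/3 ≈ 6.3103e+5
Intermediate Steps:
O = -51
W = 1411/3 (W = -4 + (1457 + (3 - 1*37))/3 = -4 + (1457 + (3 - 37))/3 = -4 + (1457 - 34)/3 = -4 + (⅓)*1423 = -4 + 1423/3 = 1411/3 ≈ 470.33)
z = 1026 (z = -454 + 1480 = 1026)
(-1552 + z)*(-1670 + W) = (-1552 + 1026)*(-1670 + 1411/3) = -526*(-3599/3) = 1893074/3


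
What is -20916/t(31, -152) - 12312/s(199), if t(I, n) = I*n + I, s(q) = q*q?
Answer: 770662044/185372281 ≈ 4.1574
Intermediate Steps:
s(q) = q²
t(I, n) = I + I*n
-20916/t(31, -152) - 12312/s(199) = -20916*1/(31*(1 - 152)) - 12312/(199²) = -20916/(31*(-151)) - 12312/39601 = -20916/(-4681) - 12312*1/39601 = -20916*(-1/4681) - 12312/39601 = 20916/4681 - 12312/39601 = 770662044/185372281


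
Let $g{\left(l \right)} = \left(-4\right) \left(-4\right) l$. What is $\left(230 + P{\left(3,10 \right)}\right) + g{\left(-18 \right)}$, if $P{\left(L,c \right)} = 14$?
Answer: $-44$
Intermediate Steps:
$g{\left(l \right)} = 16 l$
$\left(230 + P{\left(3,10 \right)}\right) + g{\left(-18 \right)} = \left(230 + 14\right) + 16 \left(-18\right) = 244 - 288 = -44$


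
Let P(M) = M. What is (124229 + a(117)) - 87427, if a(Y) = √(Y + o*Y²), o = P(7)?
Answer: 36802 + 6*√2665 ≈ 37112.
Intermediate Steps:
o = 7
a(Y) = √(Y + 7*Y²)
(124229 + a(117)) - 87427 = (124229 + √(117*(1 + 7*117))) - 87427 = (124229 + √(117*(1 + 819))) - 87427 = (124229 + √(117*820)) - 87427 = (124229 + √95940) - 87427 = (124229 + 6*√2665) - 87427 = 36802 + 6*√2665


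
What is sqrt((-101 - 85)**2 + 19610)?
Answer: sqrt(54206) ≈ 232.82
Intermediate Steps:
sqrt((-101 - 85)**2 + 19610) = sqrt((-186)**2 + 19610) = sqrt(34596 + 19610) = sqrt(54206)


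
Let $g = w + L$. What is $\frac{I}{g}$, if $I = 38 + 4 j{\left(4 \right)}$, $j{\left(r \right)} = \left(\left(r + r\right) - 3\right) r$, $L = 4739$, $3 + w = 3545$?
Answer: $\frac{118}{8281} \approx 0.014249$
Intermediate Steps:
$w = 3542$ ($w = -3 + 3545 = 3542$)
$j{\left(r \right)} = r \left(-3 + 2 r\right)$ ($j{\left(r \right)} = \left(2 r - 3\right) r = \left(-3 + 2 r\right) r = r \left(-3 + 2 r\right)$)
$I = 118$ ($I = 38 + 4 \cdot 4 \left(-3 + 2 \cdot 4\right) = 38 + 4 \cdot 4 \left(-3 + 8\right) = 38 + 4 \cdot 4 \cdot 5 = 38 + 4 \cdot 20 = 38 + 80 = 118$)
$g = 8281$ ($g = 3542 + 4739 = 8281$)
$\frac{I}{g} = \frac{118}{8281}$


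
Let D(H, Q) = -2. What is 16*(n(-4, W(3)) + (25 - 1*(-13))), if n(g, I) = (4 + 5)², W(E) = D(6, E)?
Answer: 1904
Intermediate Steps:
W(E) = -2
n(g, I) = 81 (n(g, I) = 9² = 81)
16*(n(-4, W(3)) + (25 - 1*(-13))) = 16*(81 + (25 - 1*(-13))) = 16*(81 + (25 + 13)) = 16*(81 + 38) = 16*119 = 1904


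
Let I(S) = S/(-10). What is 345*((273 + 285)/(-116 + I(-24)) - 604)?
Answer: -59661195/284 ≈ -2.1007e+5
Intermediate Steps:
I(S) = -S/10 (I(S) = S*(-⅒) = -S/10)
345*((273 + 285)/(-116 + I(-24)) - 604) = 345*((273 + 285)/(-116 - ⅒*(-24)) - 604) = 345*(558/(-116 + 12/5) - 604) = 345*(558/(-568/5) - 604) = 345*(558*(-5/568) - 604) = 345*(-1395/284 - 604) = 345*(-172931/284) = -59661195/284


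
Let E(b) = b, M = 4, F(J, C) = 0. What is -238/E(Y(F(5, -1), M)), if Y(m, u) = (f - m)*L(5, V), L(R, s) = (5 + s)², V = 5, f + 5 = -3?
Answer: 119/400 ≈ 0.29750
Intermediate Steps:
f = -8 (f = -5 - 3 = -8)
Y(m, u) = -800 - 100*m (Y(m, u) = (-8 - m)*(5 + 5)² = (-8 - m)*10² = (-8 - m)*100 = -800 - 100*m)
-238/E(Y(F(5, -1), M)) = -238/(-800 - 100*0) = -238/(-800 + 0) = -238/(-800) = -238*(-1/800) = 119/400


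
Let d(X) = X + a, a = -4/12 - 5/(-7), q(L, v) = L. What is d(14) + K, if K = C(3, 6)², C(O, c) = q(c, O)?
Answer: 1058/21 ≈ 50.381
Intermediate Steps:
C(O, c) = c
a = 8/21 (a = -4*1/12 - 5*(-⅐) = -⅓ + 5/7 = 8/21 ≈ 0.38095)
d(X) = 8/21 + X (d(X) = X + 8/21 = 8/21 + X)
K = 36 (K = 6² = 36)
d(14) + K = (8/21 + 14) + 36 = 302/21 + 36 = 1058/21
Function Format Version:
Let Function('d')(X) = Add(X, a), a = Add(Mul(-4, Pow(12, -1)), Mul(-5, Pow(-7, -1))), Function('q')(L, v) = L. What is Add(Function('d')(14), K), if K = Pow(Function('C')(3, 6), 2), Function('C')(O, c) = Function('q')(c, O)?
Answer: Rational(1058, 21) ≈ 50.381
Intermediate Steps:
Function('C')(O, c) = c
a = Rational(8, 21) (a = Add(Mul(-4, Rational(1, 12)), Mul(-5, Rational(-1, 7))) = Add(Rational(-1, 3), Rational(5, 7)) = Rational(8, 21) ≈ 0.38095)
Function('d')(X) = Add(Rational(8, 21), X) (Function('d')(X) = Add(X, Rational(8, 21)) = Add(Rational(8, 21), X))
K = 36 (K = Pow(6, 2) = 36)
Add(Function('d')(14), K) = Add(Add(Rational(8, 21), 14), 36) = Add(Rational(302, 21), 36) = Rational(1058, 21)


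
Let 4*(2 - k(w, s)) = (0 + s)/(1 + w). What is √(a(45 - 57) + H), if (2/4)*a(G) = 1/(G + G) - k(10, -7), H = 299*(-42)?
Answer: I*√54721821/66 ≈ 112.08*I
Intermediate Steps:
H = -12558
k(w, s) = 2 - s/(4*(1 + w)) (k(w, s) = 2 - (0 + s)/(4*(1 + w)) = 2 - s/(4*(1 + w)))
a(G) = -95/22 + 1/G (a(G) = 2*(1/(G + G) - (8 - 1*(-7) + 8*10)/(4*(1 + 10))) = 2*(1/(2*G) - (8 + 7 + 80)/(4*11)) = 2*(1/(2*G) - 95/(4*11)) = 2*(1/(2*G) - 1*95/44) = 2*(1/(2*G) - 95/44) = 2*(-95/44 + 1/(2*G)) = -95/22 + 1/G)
√(a(45 - 57) + H) = √((-95/22 + 1/(45 - 57)) - 12558) = √((-95/22 + 1/(-12)) - 12558) = √((-95/22 - 1/12) - 12558) = √(-581/132 - 12558) = √(-1658237/132) = I*√54721821/66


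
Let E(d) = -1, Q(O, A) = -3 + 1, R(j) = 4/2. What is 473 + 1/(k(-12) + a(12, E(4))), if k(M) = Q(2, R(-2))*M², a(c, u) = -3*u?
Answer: 134804/285 ≈ 473.00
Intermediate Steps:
R(j) = 2 (R(j) = 4*(½) = 2)
Q(O, A) = -2
k(M) = -2*M²
473 + 1/(k(-12) + a(12, E(4))) = 473 + 1/(-2*(-12)² - 3*(-1)) = 473 + 1/(-2*144 + 3) = 473 + 1/(-288 + 3) = 473 + 1/(-285) = 473 - 1/285 = 134804/285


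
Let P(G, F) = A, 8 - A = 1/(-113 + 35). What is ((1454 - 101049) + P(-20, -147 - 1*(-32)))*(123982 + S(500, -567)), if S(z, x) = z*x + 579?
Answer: 1234603980115/78 ≈ 1.5828e+10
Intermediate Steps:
S(z, x) = 579 + x*z (S(z, x) = x*z + 579 = 579 + x*z)
A = 625/78 (A = 8 - 1/(-113 + 35) = 8 - 1/(-78) = 8 - 1*(-1/78) = 8 + 1/78 = 625/78 ≈ 8.0128)
P(G, F) = 625/78
((1454 - 101049) + P(-20, -147 - 1*(-32)))*(123982 + S(500, -567)) = ((1454 - 101049) + 625/78)*(123982 + (579 - 567*500)) = (-99595 + 625/78)*(123982 + (579 - 283500)) = -7767785*(123982 - 282921)/78 = -7767785/78*(-158939) = 1234603980115/78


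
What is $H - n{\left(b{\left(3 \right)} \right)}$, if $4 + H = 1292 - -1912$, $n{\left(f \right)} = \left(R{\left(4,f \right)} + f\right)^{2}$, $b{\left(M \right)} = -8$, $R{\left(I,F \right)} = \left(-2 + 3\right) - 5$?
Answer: $3056$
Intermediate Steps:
$R{\left(I,F \right)} = -4$ ($R{\left(I,F \right)} = 1 - 5 = -4$)
$n{\left(f \right)} = \left(-4 + f\right)^{2}$
$H = 3200$ ($H = -4 + \left(1292 - -1912\right) = -4 + \left(1292 + 1912\right) = -4 + 3204 = 3200$)
$H - n{\left(b{\left(3 \right)} \right)} = 3200 - \left(-4 - 8\right)^{2} = 3200 - \left(-12\right)^{2} = 3200 - 144 = 3056$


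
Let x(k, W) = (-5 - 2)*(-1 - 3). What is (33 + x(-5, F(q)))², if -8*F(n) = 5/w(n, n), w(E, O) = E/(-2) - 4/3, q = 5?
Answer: 3721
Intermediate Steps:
w(E, O) = -4/3 - E/2 (w(E, O) = E*(-½) - 4*⅓ = -E/2 - 4/3 = -4/3 - E/2)
F(n) = -5/(8*(-4/3 - n/2))
x(k, W) = 28 (x(k, W) = -7*(-4) = 28)
(33 + x(-5, F(q)))² = (33 + 28)² = 61² = 3721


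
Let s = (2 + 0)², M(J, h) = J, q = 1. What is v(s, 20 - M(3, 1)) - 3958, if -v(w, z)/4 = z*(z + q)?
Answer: -5182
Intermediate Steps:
s = 4 (s = 2² = 4)
v(w, z) = -4*z*(1 + z) (v(w, z) = -4*z*(z + 1) = -4*z*(1 + z))
v(s, 20 - M(3, 1)) - 3958 = -4*(20 - 1*3)*(1 + (20 - 1*3)) - 3958 = -4*(20 - 3)*(1 + (20 - 3)) - 3958 = -4*17*(1 + 17) - 3958 = -4*17*18 - 3958 = -1224 - 3958 = -5182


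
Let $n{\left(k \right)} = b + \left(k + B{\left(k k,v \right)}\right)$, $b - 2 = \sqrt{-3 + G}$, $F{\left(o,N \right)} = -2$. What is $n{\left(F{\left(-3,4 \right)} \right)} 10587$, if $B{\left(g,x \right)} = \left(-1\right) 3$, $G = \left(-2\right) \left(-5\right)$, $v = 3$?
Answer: $-31761 + 10587 \sqrt{7} \approx -3750.4$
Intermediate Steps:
$G = 10$
$B{\left(g,x \right)} = -3$
$b = 2 + \sqrt{7}$ ($b = 2 + \sqrt{-3 + 10} = 2 + \sqrt{7} \approx 4.6458$)
$n{\left(k \right)} = -1 + k + \sqrt{7}$ ($n{\left(k \right)} = \left(2 + \sqrt{7}\right) + \left(k - 3\right) = \left(2 + \sqrt{7}\right) + \left(-3 + k\right) = -1 + k + \sqrt{7}$)
$n{\left(F{\left(-3,4 \right)} \right)} 10587 = \left(-1 - 2 + \sqrt{7}\right) 10587 = \left(-3 + \sqrt{7}\right) 10587 = -31761 + 10587 \sqrt{7}$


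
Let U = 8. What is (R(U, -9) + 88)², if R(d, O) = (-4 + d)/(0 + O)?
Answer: 620944/81 ≈ 7666.0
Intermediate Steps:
R(d, O) = (-4 + d)/O
(R(U, -9) + 88)² = ((-4 + 8)/(-9) + 88)² = (-⅑*4 + 88)² = (-4/9 + 88)² = (788/9)² = 620944/81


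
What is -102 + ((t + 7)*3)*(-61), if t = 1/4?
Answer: -5715/4 ≈ -1428.8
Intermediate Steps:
t = ¼ (t = 1*(¼) = ¼ ≈ 0.25000)
-102 + ((t + 7)*3)*(-61) = -102 + ((¼ + 7)*3)*(-61) = -102 + ((29/4)*3)*(-61) = -102 + (87/4)*(-61) = -102 - 5307/4 = -5715/4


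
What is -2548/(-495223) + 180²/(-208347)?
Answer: -5171452348/34392742127 ≈ -0.15036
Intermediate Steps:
-2548/(-495223) + 180²/(-208347) = -2548*(-1/495223) + 32400*(-1/208347) = 2548/495223 - 10800/69449 = -5171452348/34392742127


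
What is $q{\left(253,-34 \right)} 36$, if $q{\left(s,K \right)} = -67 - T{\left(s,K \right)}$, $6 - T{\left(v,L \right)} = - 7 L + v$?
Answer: $15048$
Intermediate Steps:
$T{\left(v,L \right)} = 6 - v + 7 L$ ($T{\left(v,L \right)} = 6 - \left(- 7 L + v\right) = 6 - \left(v - 7 L\right) = 6 + \left(- v + 7 L\right) = 6 - v + 7 L$)
$q{\left(s,K \right)} = -73 + s - 7 K$ ($q{\left(s,K \right)} = -67 - \left(6 - s + 7 K\right) = -73 + s - 7 K$)
$q{\left(253,-34 \right)} 36 = \left(-73 + 253 - -238\right) 36 = \left(-73 + 253 + 238\right) 36 = 418 \cdot 36 = 15048$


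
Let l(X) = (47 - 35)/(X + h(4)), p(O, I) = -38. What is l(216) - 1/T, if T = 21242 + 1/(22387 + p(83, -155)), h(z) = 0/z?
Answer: 474335177/8545274262 ≈ 0.055508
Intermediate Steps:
h(z) = 0
T = 474737459/22349 (T = 21242 + 1/(22387 - 38) = 21242 + 1/22349 = 474737459/22349 ≈ 21242.)
l(X) = 12/X (l(X) = (47 - 35)/(X + 0) = 12/X)
l(216) - 1/T = 12/216 - 1/474737459/22349 = 12*(1/216) - 1*22349/474737459 = 1/18 - 22349/474737459 = 474335177/8545274262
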